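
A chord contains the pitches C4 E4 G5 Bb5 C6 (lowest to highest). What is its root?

C

Reordering C, E, G, Bb into stacked thirds gives C–E–G–Bb; the bottom of that stack, C, is the root.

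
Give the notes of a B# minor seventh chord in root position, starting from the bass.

The chord tones are B#–D#–F##–A#. With the root (B#) lowest for root position: B#, D#, F##, A#.

B#, D#, F##, A#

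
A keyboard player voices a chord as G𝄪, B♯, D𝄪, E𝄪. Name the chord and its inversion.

E## half-diminished seventh, first inversion

Reducing to letter names: G##, B#, D##, E##. These stack in thirds as E##–G##–B#–D## — an E## half-diminished seventh chord.
The lowest note is G##, the third of the chord, so this is first inversion (figured bass 6/5).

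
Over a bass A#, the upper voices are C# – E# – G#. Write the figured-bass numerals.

The notes A#, C#, E#, G# stack in thirds as A#–C#–E#–G# — an A# minor seventh chord. The bass A# is the root, so this is root position: figured 7.

7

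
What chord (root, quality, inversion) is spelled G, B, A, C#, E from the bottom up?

Reducing to letter names: G, B, A, C#, E. These stack in thirds as A–C#–E–G–B — an A dominant ninth chord.
With the seventh (G) in the bass, the chord is in third inversion.

A dominant ninth, third inversion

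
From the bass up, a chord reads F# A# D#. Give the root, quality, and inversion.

Reducing to letter names: F#, A#, D#. These stack in thirds as D#–F#–A# — a D# minor triad.
The lowest note is F#, the third of the chord, so this is first inversion (figured bass 6).

D# minor, first inversion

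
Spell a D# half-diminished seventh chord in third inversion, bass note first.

D# half-diminished seventh is D#–F#–A–C#. Third inversion puts the seventh (C#) in the bass, with the remaining tones above: C#, D#, F#, A.

C#, D#, F#, A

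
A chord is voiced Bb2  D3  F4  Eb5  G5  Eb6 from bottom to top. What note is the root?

The distinct letter names are Bb, D, F, Eb, G. Arranged as a stack of thirds they read Eb–G–Bb–D–F, so Eb is the root (an Eb major ninth chord).

Eb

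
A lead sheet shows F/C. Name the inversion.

F/C means F major with C in the bass. C is the fifth of F major (F–A–C), so this is second inversion.

second inversion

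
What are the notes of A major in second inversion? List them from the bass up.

The chord tones are A–C#–E. With the fifth (E) lowest for second inversion: E, A, C#.

E, A, C#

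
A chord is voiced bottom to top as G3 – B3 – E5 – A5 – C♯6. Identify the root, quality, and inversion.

The pitch classes G, B, E, A, C# arrange in thirds as A–C#–E–G–B: an A dominant ninth chord.
The lowest note is G, the seventh of the chord, so this is third inversion.

A dominant ninth, third inversion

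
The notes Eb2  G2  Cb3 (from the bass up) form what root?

The distinct letter names are Eb, G, Cb. Arranged as a stack of thirds they read Cb–Eb–G, so Cb is the root (a Cb augmented triad).

Cb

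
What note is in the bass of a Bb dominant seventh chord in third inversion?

The seventh of Bb dominant seventh (Bb–D–F–Ab) is Ab; that is the bass in third inversion.

Ab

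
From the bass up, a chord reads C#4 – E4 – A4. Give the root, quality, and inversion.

A major, first inversion

The distinct note names are C#, E, A. Stacked in thirds they read A–C#–E, which is a major triad on A.
The lowest note is C#, the third of the chord, so this is first inversion (figured bass 6).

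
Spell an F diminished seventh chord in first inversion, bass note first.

Ab, Cb, Ebb, F

Spelling F diminished seventh: F–Ab–Cb–Ebb. In first inversion the third is bass, giving Ab, Cb, Ebb, F from the bottom.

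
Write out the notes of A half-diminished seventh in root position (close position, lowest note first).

Spelling A half-diminished seventh: A–C–Eb–G. In root position the root is bass, giving A, C, Eb, G from the bottom.

A, C, Eb, G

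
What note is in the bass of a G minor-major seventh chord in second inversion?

G minor-major seventh is G–Bb–D–F#. Second inversion places the fifth in the bass: D.

D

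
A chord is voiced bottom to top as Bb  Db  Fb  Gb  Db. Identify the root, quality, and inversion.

The pitch classes Bb, Db, Fb, Gb arrange in thirds as Gb–Bb–Db–Fb: a Gb dominant seventh chord.
The lowest note is Bb, the third of the chord, so this is first inversion (figured bass 6/5).

Gb dominant seventh, first inversion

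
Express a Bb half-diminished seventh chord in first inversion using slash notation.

Bbø7/Db

First inversion of Bb half-diminished seventh has the third (Db) in the bass. As a slash chord: Bbø7/Db.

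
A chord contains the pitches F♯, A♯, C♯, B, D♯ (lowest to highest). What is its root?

B

Reordering F#, A#, C#, B, D# into stacked thirds gives B–D#–F#–A#–C#; the bottom of that stack, B, is the root.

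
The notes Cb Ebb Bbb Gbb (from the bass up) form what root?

Cb

Cb, Ebb, Bbb, Gbb are the tones of a Cb half-diminished seventh chord (Cb–Ebb–Gbb–Bbb), making Cb the root.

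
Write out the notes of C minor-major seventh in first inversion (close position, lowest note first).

Eb, G, B, C

Spelling C minor-major seventh: C–Eb–G–B. In first inversion the third is bass, giving Eb, G, B, C from the bottom.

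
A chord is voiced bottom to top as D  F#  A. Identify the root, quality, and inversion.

The pitch classes D, F#, A arrange in thirds as D–F#–A: a D major triad.
The lowest note is D, the root of the chord, so this is root position (figured bass 5/3).

D major, root position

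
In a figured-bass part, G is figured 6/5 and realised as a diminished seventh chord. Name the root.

E

The figures 6/5 mean the third of the chord is in the bass. If G is the third of a diminished seventh chord, the root is E (chord tones E–G–Bb–Db).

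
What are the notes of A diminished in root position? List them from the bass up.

A diminished is A–C–Eb. Root position puts the root (A) in the bass, with the remaining tones above: A, C, Eb.

A, C, Eb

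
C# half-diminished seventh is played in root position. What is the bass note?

C#

C# half-diminished seventh is C#–E–G–B. Root position places the root in the bass: C#.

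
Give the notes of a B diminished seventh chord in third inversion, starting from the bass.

Ab, B, D, F

The chord tones are B–D–F–Ab. With the seventh (Ab) lowest for third inversion: Ab, B, D, F.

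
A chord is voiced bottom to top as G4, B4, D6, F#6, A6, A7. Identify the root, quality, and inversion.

G major ninth, root position

Reducing to letter names: G, B, D, F#, A. These stack in thirds as G–B–D–F#–A — a G major ninth chord.
The lowest note is G, the root of the chord, so this is root position.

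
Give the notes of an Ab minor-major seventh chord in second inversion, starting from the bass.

Spelling Ab minor-major seventh: Ab–Cb–Eb–G. In second inversion the fifth is bass, giving Eb, G, Ab, Cb from the bottom.

Eb, G, Ab, Cb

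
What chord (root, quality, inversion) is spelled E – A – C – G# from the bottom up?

The distinct note names are E, A, C, G#. Stacked in thirds they read A–C–E–G#, which is a minor-major seventh chord on A.
The lowest note is E, the fifth of the chord, so this is second inversion (figured bass 4/3).

A minor-major seventh, second inversion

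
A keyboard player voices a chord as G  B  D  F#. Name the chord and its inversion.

Reducing to letter names: G, B, D, F#. These stack in thirds as G–B–D–F# — a G major seventh chord.
With the root (G) in the bass, the chord is in root position (figured bass 7).

G major seventh, root position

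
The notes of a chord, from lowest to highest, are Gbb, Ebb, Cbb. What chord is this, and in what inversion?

Cbb major, second inversion

The pitch classes Gbb, Ebb, Cbb arrange in thirds as Cbb–Ebb–Gbb: a Cbb major triad.
With the fifth (Gbb) in the bass, the chord is in second inversion (figured bass 6/4).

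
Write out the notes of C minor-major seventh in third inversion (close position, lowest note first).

Spelling C minor-major seventh: C–Eb–G–B. In third inversion the seventh is bass, giving B, C, Eb, G from the bottom.

B, C, Eb, G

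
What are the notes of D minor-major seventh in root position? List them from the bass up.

D, F, A, C#

D minor-major seventh is D–F–A–C#. Root position puts the root (D) in the bass, with the remaining tones above: D, F, A, C#.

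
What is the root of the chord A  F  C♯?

F

A, F, C# are the tones of an F augmented triad (F–A–C#), making F the root.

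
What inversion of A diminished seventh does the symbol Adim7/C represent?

first inversion

Adim7/C means A diminished seventh with C in the bass. C is the third of A diminished seventh (A–C–Eb–Gb), so this is first inversion.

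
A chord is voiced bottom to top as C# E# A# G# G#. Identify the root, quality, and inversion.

The distinct note names are C#, E#, A#, G#. Stacked in thirds they read A#–C#–E#–G#, which is a minor seventh chord on A#.
C# is the third of A# minor seventh; third in the bass means first inversion (figured bass 6/5).

A# minor seventh, first inversion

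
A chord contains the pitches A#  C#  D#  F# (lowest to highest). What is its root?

D#

A#, C#, D#, F# are the tones of a D# minor seventh chord (D#–F#–A#–C#), making D# the root.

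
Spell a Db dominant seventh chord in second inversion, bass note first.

Spelling Db dominant seventh: Db–F–Ab–Cb. In second inversion the fifth is bass, giving Ab, Cb, Db, F from the bottom.

Ab, Cb, Db, F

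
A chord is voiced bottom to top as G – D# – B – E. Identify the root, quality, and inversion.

Reducing to letter names: G, D#, B, E. These stack in thirds as E–G–B–D# — an E minor-major seventh chord.
The lowest note is G, the third of the chord, so this is first inversion (figured bass 6/5).

E minor-major seventh, first inversion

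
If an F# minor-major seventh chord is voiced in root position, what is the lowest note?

F#

In root position the root is lowest. For F# minor-major seventh (F#–A–C#–E#) that is F#.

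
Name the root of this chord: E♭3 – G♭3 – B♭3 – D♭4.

Eb

The distinct letter names are Eb, Gb, Bb, Db. Arranged as a stack of thirds they read Eb–Gb–Bb–Db, so Eb is the root (an Eb minor seventh chord).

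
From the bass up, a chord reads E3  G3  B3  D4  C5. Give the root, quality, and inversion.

The pitch classes E, G, B, D, C arrange in thirds as C–E–G–B–D: a C major ninth chord.
With the third (E) in the bass, the chord is in first inversion.

C major ninth, first inversion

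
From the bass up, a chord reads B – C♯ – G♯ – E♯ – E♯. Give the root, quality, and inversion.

C# dominant seventh, third inversion

The pitch classes B, C#, G#, E# arrange in thirds as C#–E#–G#–B: a C# dominant seventh chord.
The lowest note is B, the seventh of the chord, so this is third inversion (figured bass 4/2).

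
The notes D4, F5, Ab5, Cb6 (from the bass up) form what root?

D

Reordering D, F, Ab, Cb into stacked thirds gives D–F–Ab–Cb; the bottom of that stack, D, is the root.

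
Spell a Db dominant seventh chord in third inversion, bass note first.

Cb, Db, F, Ab

The chord tones are Db–F–Ab–Cb. With the seventh (Cb) lowest for third inversion: Cb, Db, F, Ab.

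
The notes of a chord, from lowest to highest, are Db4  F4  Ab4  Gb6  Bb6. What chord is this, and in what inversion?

Gb major ninth, second inversion

The distinct note names are Db, F, Ab, Gb, Bb. Stacked in thirds they read Gb–Bb–Db–F–Ab, which is a major ninth chord on Gb.
The lowest note is Db, the fifth of the chord, so this is second inversion.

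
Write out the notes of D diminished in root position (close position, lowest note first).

D diminished is D–F–Ab. Root position puts the root (D) in the bass, with the remaining tones above: D, F, Ab.

D, F, Ab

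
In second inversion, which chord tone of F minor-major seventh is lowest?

C

The fifth of F minor-major seventh (F–Ab–C–E) is C; that is the bass in second inversion.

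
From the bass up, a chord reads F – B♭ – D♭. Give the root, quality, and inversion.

The distinct note names are F, Bb, Db. Stacked in thirds they read Bb–Db–F, which is a minor triad on Bb.
The lowest note is F, the fifth of the chord, so this is second inversion (figured bass 6/4).

Bb minor, second inversion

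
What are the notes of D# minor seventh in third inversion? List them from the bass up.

C#, D#, F#, A#

D# minor seventh is D#–F#–A#–C#. Third inversion puts the seventh (C#) in the bass, with the remaining tones above: C#, D#, F#, A#.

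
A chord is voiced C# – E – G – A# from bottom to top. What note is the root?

A#

Reordering C#, E, G, A# into stacked thirds gives A#–C#–E–G; the bottom of that stack, A#, is the root.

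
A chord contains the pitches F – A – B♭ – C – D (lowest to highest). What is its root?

F, A, Bb, C, D are the tones of a Bb major ninth chord (Bb–D–F–A–C), making Bb the root.

Bb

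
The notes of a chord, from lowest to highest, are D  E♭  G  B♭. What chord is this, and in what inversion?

The distinct note names are D, Eb, G, Bb. Stacked in thirds they read Eb–G–Bb–D, which is a major seventh chord on Eb.
D is the seventh of Eb major seventh; seventh in the bass means third inversion (figured bass 4/2).

Eb major seventh, third inversion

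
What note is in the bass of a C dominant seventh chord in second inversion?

C dominant seventh is C–E–G–Bb. Second inversion places the fifth in the bass: G.

G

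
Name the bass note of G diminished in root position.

G

In root position the root is lowest. For G diminished (G–Bb–Db) that is G.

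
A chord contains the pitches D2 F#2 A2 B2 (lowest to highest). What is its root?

B

D, F#, A, B are the tones of a B minor seventh chord (B–D–F#–A), making B the root.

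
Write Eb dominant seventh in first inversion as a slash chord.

First inversion of Eb dominant seventh has the third (G) in the bass. As a slash chord: Eb7/G.

Eb7/G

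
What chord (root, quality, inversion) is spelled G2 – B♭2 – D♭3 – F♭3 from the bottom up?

Reducing to letter names: G, Bb, Db, Fb. These stack in thirds as G–Bb–Db–Fb — a G diminished seventh chord.
G is the root of G diminished seventh; root in the bass means root position (figured bass 7).

G diminished seventh, root position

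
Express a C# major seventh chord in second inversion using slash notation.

Second inversion of C# major seventh has the fifth (G#) in the bass. As a slash chord: C#maj7/G#.

C#maj7/G#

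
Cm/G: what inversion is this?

Cm/G means C minor with G in the bass. G is the fifth of C minor (C–Eb–G), so this is second inversion.

second inversion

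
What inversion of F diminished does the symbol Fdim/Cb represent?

second inversion

Fdim/Cb means F diminished with Cb in the bass. Cb is the fifth of F diminished (F–Ab–Cb), so this is second inversion.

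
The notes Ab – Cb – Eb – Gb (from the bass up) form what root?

Ab

The distinct letter names are Ab, Cb, Eb, Gb. Arranged as a stack of thirds they read Ab–Cb–Eb–Gb, so Ab is the root (an Ab minor seventh chord).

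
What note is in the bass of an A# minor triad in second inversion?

E#

In second inversion the fifth is lowest. For A# minor (A#–C#–E#) that is E#.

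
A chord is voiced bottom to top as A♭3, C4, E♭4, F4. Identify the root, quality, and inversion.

Reducing to letter names: Ab, C, Eb, F. These stack in thirds as F–Ab–C–Eb — an F minor seventh chord.
The lowest note is Ab, the third of the chord, so this is first inversion (figured bass 6/5).

F minor seventh, first inversion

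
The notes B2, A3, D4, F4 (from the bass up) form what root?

B

B, A, D, F are the tones of a B half-diminished seventh chord (B–D–F–A), making B the root.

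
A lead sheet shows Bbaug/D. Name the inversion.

Bbaug/D means Bb augmented with D in the bass. D is the third of Bb augmented (Bb–D–F#), so this is first inversion.

first inversion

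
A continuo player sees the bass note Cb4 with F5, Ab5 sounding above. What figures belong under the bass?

The notes Cb, F, Ab stack in thirds as F–Ab–Cb — an F diminished triad. The bass Cb is the fifth, so this is second inversion: figured 6/4.

6/4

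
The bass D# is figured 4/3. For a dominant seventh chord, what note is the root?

The figures 4/3 mean the fifth of the chord is in the bass. If D# is the fifth of a dominant seventh chord, the root is G# (chord tones G#–B#–D#–F#).

G#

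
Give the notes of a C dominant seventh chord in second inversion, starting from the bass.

Spelling C dominant seventh: C–E–G–Bb. In second inversion the fifth is bass, giving G, Bb, C, E from the bottom.

G, Bb, C, E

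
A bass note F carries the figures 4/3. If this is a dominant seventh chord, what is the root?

The figures 4/3 mean the fifth of the chord is in the bass. If F is the fifth of a dominant seventh chord, the root is Bb (chord tones Bb–D–F–Ab).

Bb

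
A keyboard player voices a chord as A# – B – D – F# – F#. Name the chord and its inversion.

B minor-major seventh, third inversion

The distinct note names are A#, B, D, F#. Stacked in thirds they read B–D–F#–A#, which is a minor-major seventh chord on B.
With the seventh (A#) in the bass, the chord is in third inversion (figured bass 4/2).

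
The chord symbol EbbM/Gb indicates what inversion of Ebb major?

EbbM/Gb means Ebb major with Gb in the bass. Gb is the third of Ebb major (Ebb–Gb–Bbb), so this is first inversion.

first inversion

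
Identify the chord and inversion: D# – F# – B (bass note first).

B major, first inversion

Reducing to letter names: D#, F#, B. These stack in thirds as B–D#–F# — a B major triad.
The lowest note is D#, the third of the chord, so this is first inversion (figured bass 6).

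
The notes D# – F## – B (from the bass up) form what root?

B

The distinct letter names are D#, F##, B. Arranged as a stack of thirds they read B–D#–F##, so B is the root (a B augmented triad).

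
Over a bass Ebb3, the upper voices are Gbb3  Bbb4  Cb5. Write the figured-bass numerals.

6/5

The notes Ebb, Gbb, Bbb, Cb stack in thirds as Cb–Ebb–Gbb–Bbb — a Cb half-diminished seventh chord. The bass Ebb is the third, so this is first inversion: figured 6/5.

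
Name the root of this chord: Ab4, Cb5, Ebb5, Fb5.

Fb

Ab, Cb, Ebb, Fb are the tones of an Fb dominant seventh chord (Fb–Ab–Cb–Ebb), making Fb the root.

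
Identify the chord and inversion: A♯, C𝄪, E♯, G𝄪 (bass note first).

A# major seventh, root position

The distinct note names are A#, C##, E#, G##. Stacked in thirds they read A#–C##–E#–G##, which is a major seventh chord on A#.
A# is the root of A# major seventh; root in the bass means root position (figured bass 7).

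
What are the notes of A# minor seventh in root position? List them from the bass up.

The chord tones are A#–C#–E#–G#. With the root (A#) lowest for root position: A#, C#, E#, G#.

A#, C#, E#, G#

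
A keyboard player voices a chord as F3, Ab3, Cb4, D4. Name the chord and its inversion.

The distinct note names are F, Ab, Cb, D. Stacked in thirds they read D–F–Ab–Cb, which is a diminished seventh chord on D.
With the third (F) in the bass, the chord is in first inversion (figured bass 6/5).

D diminished seventh, first inversion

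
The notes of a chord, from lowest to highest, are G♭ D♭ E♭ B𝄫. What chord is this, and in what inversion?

Eb half-diminished seventh, first inversion

The distinct note names are Gb, Db, Eb, Bbb. Stacked in thirds they read Eb–Gb–Bbb–Db, which is a half-diminished seventh chord on Eb.
The lowest note is Gb, the third of the chord, so this is first inversion (figured bass 6/5).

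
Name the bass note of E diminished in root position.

E

The root of E diminished (E–G–Bb) is E; that is the bass in root position.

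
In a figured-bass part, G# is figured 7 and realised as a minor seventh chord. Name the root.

G#

The figures 7 mean the root of the chord is in the bass. If G# is the root of a minor seventh chord, the root is G# (chord tones G#–B–D#–F#).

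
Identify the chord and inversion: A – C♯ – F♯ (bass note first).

The pitch classes A, C#, F# arrange in thirds as F#–A–C#: an F# minor triad.
With the third (A) in the bass, the chord is in first inversion (figured bass 6).

F# minor, first inversion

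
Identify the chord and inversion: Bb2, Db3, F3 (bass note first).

The distinct note names are Bb, Db, F. Stacked in thirds they read Bb–Db–F, which is a minor triad on Bb.
The lowest note is Bb, the root of the chord, so this is root position (figured bass 5/3).

Bb minor, root position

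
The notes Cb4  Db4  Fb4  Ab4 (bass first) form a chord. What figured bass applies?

The notes Cb, Db, Fb, Ab stack in thirds as Db–Fb–Ab–Cb — a Db minor seventh chord. The bass Cb is the seventh, so this is third inversion: figured 4/2.

4/2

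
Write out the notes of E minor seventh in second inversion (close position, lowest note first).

E minor seventh is E–G–B–D. Second inversion puts the fifth (B) in the bass, with the remaining tones above: B, D, E, G.

B, D, E, G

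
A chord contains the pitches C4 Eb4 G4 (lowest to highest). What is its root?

C

The distinct letter names are C, Eb, G. Arranged as a stack of thirds they read C–Eb–G, so C is the root (a C minor triad).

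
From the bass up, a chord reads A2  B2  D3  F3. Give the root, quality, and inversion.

The pitch classes A, B, D, F arrange in thirds as B–D–F–A: a B half-diminished seventh chord.
A is the seventh of B half-diminished seventh; seventh in the bass means third inversion (figured bass 4/2).

B half-diminished seventh, third inversion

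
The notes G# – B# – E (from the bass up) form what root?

G#, B#, E are the tones of an E augmented triad (E–G#–B#), making E the root.

E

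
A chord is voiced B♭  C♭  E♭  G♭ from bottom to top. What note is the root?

Bb, Cb, Eb, Gb are the tones of a Cb major seventh chord (Cb–Eb–Gb–Bb), making Cb the root.

Cb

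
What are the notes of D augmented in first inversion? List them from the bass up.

D augmented is D–F#–A#. First inversion puts the third (F#) in the bass, with the remaining tones above: F#, A#, D.

F#, A#, D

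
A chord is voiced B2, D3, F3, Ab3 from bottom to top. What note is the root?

B

Reordering B, D, F, Ab into stacked thirds gives B–D–F–Ab; the bottom of that stack, B, is the root.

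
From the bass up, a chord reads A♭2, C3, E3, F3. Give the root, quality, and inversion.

Reducing to letter names: Ab, C, E, F. These stack in thirds as F–Ab–C–E — an F minor-major seventh chord.
Ab is the third of F minor-major seventh; third in the bass means first inversion (figured bass 6/5).

F minor-major seventh, first inversion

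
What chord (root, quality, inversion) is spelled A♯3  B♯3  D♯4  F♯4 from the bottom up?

B# half-diminished seventh, third inversion

Reducing to letter names: A#, B#, D#, F#. These stack in thirds as B#–D#–F#–A# — a B# half-diminished seventh chord.
A# is the seventh of B# half-diminished seventh; seventh in the bass means third inversion (figured bass 4/2).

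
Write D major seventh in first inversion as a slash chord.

First inversion of D major seventh has the third (F#) in the bass. As a slash chord: Dmaj7/F#.

Dmaj7/F#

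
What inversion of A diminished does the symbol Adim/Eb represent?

second inversion

Adim/Eb means A diminished with Eb in the bass. Eb is the fifth of A diminished (A–C–Eb), so this is second inversion.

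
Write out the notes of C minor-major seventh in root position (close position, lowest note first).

C, Eb, G, B

The chord tones are C–Eb–G–B. With the root (C) lowest for root position: C, Eb, G, B.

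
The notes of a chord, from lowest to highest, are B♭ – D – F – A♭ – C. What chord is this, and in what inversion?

Bb dominant ninth, root position

The pitch classes Bb, D, F, Ab, C arrange in thirds as Bb–D–F–Ab–C: a Bb dominant ninth chord.
Bb is the root of Bb dominant ninth; root in the bass means root position.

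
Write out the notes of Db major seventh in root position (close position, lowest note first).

Db, F, Ab, C

The chord tones are Db–F–Ab–C. With the root (Db) lowest for root position: Db, F, Ab, C.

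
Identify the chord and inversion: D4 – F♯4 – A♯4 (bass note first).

D augmented, root position

The distinct note names are D, F#, A#. Stacked in thirds they read D–F#–A#, which is an augmented triad on D.
The lowest note is D, the root of the chord, so this is root position (figured bass 5/3).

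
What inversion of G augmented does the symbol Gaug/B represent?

Gaug/B means G augmented with B in the bass. B is the third of G augmented (G–B–D#), so this is first inversion.

first inversion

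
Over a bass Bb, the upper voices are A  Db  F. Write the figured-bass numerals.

7

The notes Bb, A, Db, F stack in thirds as Bb–Db–F–A — a Bb minor-major seventh chord. The bass Bb is the root, so this is root position: figured 7.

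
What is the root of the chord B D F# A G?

G

B, D, F#, A, G are the tones of a G major ninth chord (G–B–D–F#–A), making G the root.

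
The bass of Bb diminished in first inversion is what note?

Bb diminished is Bb–Db–Fb. First inversion places the third in the bass: Db.

Db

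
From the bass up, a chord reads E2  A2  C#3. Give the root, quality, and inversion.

A major, second inversion

Reducing to letter names: E, A, C#. These stack in thirds as A–C#–E — an A major triad.
E is the fifth of A major; fifth in the bass means second inversion (figured bass 6/4).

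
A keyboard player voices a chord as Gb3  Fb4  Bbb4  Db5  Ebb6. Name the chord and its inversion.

Ebb major ninth, first inversion

The pitch classes Gb, Fb, Bbb, Db, Ebb arrange in thirds as Ebb–Gb–Bbb–Db–Fb: an Ebb major ninth chord.
The lowest note is Gb, the third of the chord, so this is first inversion.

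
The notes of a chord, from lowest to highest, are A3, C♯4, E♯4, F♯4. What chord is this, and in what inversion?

F# minor-major seventh, first inversion

The distinct note names are A, C#, E#, F#. Stacked in thirds they read F#–A–C#–E#, which is a minor-major seventh chord on F#.
The lowest note is A, the third of the chord, so this is first inversion (figured bass 6/5).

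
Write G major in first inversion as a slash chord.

Gmaj/B

First inversion of G major has the third (B) in the bass. As a slash chord: Gmaj/B.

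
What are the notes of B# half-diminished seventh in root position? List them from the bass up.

B#, D#, F#, A#

B# half-diminished seventh is B#–D#–F#–A#. Root position puts the root (B#) in the bass, with the remaining tones above: B#, D#, F#, A#.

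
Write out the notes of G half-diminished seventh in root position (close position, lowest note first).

G half-diminished seventh is G–Bb–Db–F. Root position puts the root (G) in the bass, with the remaining tones above: G, Bb, Db, F.

G, Bb, Db, F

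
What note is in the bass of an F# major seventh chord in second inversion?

C#

F# major seventh is F#–A#–C#–E#. Second inversion places the fifth in the bass: C#.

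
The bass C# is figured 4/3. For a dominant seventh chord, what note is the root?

The figures 4/3 mean the fifth of the chord is in the bass. If C# is the fifth of a dominant seventh chord, the root is F# (chord tones F#–A#–C#–E).

F#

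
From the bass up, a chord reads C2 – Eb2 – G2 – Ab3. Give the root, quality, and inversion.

The distinct note names are C, Eb, G, Ab. Stacked in thirds they read Ab–C–Eb–G, which is a major seventh chord on Ab.
With the third (C) in the bass, the chord is in first inversion (figured bass 6/5).

Ab major seventh, first inversion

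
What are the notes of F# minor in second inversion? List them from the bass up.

F# minor is F#–A–C#. Second inversion puts the fifth (C#) in the bass, with the remaining tones above: C#, F#, A.

C#, F#, A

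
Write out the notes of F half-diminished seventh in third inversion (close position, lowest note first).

Eb, F, Ab, Cb

Spelling F half-diminished seventh: F–Ab–Cb–Eb. In third inversion the seventh is bass, giving Eb, F, Ab, Cb from the bottom.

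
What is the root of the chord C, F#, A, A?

The distinct letter names are C, F#, A. Arranged as a stack of thirds they read F#–A–C, so F# is the root (an F# diminished triad).

F#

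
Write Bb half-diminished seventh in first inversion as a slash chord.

Bbø7/Db

First inversion of Bb half-diminished seventh has the third (Db) in the bass. As a slash chord: Bbø7/Db.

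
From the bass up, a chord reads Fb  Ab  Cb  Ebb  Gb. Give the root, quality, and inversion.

Fb dominant ninth, root position

The pitch classes Fb, Ab, Cb, Ebb, Gb arrange in thirds as Fb–Ab–Cb–Ebb–Gb: an Fb dominant ninth chord.
With the root (Fb) in the bass, the chord is in root position.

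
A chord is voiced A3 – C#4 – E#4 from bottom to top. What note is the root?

A, C#, E# are the tones of an A augmented triad (A–C#–E#), making A the root.

A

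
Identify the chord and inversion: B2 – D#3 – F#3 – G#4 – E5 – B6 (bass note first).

E major ninth, second inversion

Reducing to letter names: B, D#, F#, G#, E. These stack in thirds as E–G#–B–D#–F# — an E major ninth chord.
B is the fifth of E major ninth; fifth in the bass means second inversion.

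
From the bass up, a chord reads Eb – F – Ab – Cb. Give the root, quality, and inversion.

Reducing to letter names: Eb, F, Ab, Cb. These stack in thirds as F–Ab–Cb–Eb — an F half-diminished seventh chord.
Eb is the seventh of F half-diminished seventh; seventh in the bass means third inversion (figured bass 4/2).

F half-diminished seventh, third inversion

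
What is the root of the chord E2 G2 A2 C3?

E, G, A, C are the tones of an A minor seventh chord (A–C–E–G), making A the root.

A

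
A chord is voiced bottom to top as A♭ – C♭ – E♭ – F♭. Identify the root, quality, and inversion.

Fb major seventh, first inversion

Reducing to letter names: Ab, Cb, Eb, Fb. These stack in thirds as Fb–Ab–Cb–Eb — an Fb major seventh chord.
Ab is the third of Fb major seventh; third in the bass means first inversion (figured bass 6/5).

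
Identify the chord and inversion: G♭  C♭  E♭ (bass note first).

Reducing to letter names: Gb, Cb, Eb. These stack in thirds as Cb–Eb–Gb — a Cb major triad.
With the fifth (Gb) in the bass, the chord is in second inversion (figured bass 6/4).

Cb major, second inversion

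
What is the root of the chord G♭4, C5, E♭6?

C

Gb, C, Eb are the tones of a C diminished triad (C–Eb–Gb), making C the root.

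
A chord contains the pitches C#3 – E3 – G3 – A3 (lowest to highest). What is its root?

A

Reordering C#, E, G, A into stacked thirds gives A–C#–E–G; the bottom of that stack, A, is the root.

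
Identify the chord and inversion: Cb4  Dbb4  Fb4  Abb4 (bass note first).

Dbb major seventh, third inversion

The pitch classes Cb, Dbb, Fb, Abb arrange in thirds as Dbb–Fb–Abb–Cb: a Dbb major seventh chord.
With the seventh (Cb) in the bass, the chord is in third inversion (figured bass 4/2).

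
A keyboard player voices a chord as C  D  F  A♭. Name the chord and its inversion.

The distinct note names are C, D, F, Ab. Stacked in thirds they read D–F–Ab–C, which is a half-diminished seventh chord on D.
With the seventh (C) in the bass, the chord is in third inversion (figured bass 4/2).

D half-diminished seventh, third inversion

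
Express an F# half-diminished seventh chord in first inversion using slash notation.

First inversion of F# half-diminished seventh has the third (A) in the bass. As a slash chord: F#ø7/A.

F#ø7/A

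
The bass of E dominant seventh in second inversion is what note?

In second inversion the fifth is lowest. For E dominant seventh (E–G#–B–D) that is B.

B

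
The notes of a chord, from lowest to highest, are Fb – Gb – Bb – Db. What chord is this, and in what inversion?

The pitch classes Fb, Gb, Bb, Db arrange in thirds as Gb–Bb–Db–Fb: a Gb dominant seventh chord.
With the seventh (Fb) in the bass, the chord is in third inversion (figured bass 4/2).

Gb dominant seventh, third inversion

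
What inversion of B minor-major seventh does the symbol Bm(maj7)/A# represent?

Bm(maj7)/A# means B minor-major seventh with A# in the bass. A# is the seventh of B minor-major seventh (B–D–F#–A#), so this is third inversion.

third inversion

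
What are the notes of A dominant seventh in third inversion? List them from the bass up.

Spelling A dominant seventh: A–C#–E–G. In third inversion the seventh is bass, giving G, A, C#, E from the bottom.

G, A, C#, E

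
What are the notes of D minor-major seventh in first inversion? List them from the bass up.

The chord tones are D–F–A–C#. With the third (F) lowest for first inversion: F, A, C#, D.

F, A, C#, D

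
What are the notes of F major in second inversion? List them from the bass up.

C, F, A

The chord tones are F–A–C. With the fifth (C) lowest for second inversion: C, F, A.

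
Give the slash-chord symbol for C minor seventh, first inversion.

Cm7/Eb

First inversion of C minor seventh has the third (Eb) in the bass. As a slash chord: Cm7/Eb.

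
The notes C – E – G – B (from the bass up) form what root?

The distinct letter names are C, E, G, B. Arranged as a stack of thirds they read C–E–G–B, so C is the root (a C major seventh chord).

C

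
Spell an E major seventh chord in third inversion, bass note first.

D#, E, G#, B

The chord tones are E–G#–B–D#. With the seventh (D#) lowest for third inversion: D#, E, G#, B.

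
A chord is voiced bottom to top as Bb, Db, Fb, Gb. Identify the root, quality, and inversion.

The pitch classes Bb, Db, Fb, Gb arrange in thirds as Gb–Bb–Db–Fb: a Gb dominant seventh chord.
Bb is the third of Gb dominant seventh; third in the bass means first inversion (figured bass 6/5).

Gb dominant seventh, first inversion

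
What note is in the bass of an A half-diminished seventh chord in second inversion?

The fifth of A half-diminished seventh (A–C–Eb–G) is Eb; that is the bass in second inversion.

Eb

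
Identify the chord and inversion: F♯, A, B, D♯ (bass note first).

Reducing to letter names: F#, A, B, D#. These stack in thirds as B–D#–F#–A — a B dominant seventh chord.
The lowest note is F#, the fifth of the chord, so this is second inversion (figured bass 4/3).

B dominant seventh, second inversion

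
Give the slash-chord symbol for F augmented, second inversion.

Faug/C#

Second inversion of F augmented has the fifth (C#) in the bass. As a slash chord: Faug/C#.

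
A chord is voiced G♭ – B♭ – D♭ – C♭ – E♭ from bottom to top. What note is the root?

Gb, Bb, Db, Cb, Eb are the tones of a Cb major ninth chord (Cb–Eb–Gb–Bb–Db), making Cb the root.

Cb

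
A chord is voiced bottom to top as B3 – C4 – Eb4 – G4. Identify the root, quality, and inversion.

C minor-major seventh, third inversion

Reducing to letter names: B, C, Eb, G. These stack in thirds as C–Eb–G–B — a C minor-major seventh chord.
With the seventh (B) in the bass, the chord is in third inversion (figured bass 4/2).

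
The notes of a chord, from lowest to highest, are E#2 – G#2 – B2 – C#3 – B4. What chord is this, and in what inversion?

Reducing to letter names: E#, G#, B, C#. These stack in thirds as C#–E#–G#–B — a C# dominant seventh chord.
With the third (E#) in the bass, the chord is in first inversion (figured bass 6/5).

C# dominant seventh, first inversion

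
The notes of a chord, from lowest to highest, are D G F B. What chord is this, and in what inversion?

G dominant seventh, second inversion

The distinct note names are D, G, F, B. Stacked in thirds they read G–B–D–F, which is a dominant seventh chord on G.
D is the fifth of G dominant seventh; fifth in the bass means second inversion (figured bass 4/3).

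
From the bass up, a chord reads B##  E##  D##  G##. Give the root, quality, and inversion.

The distinct note names are B##, E##, D##, G##. Stacked in thirds they read E##–G##–B##–D##, which is a minor seventh chord on E##.
The lowest note is B##, the fifth of the chord, so this is second inversion (figured bass 4/3).

E## minor seventh, second inversion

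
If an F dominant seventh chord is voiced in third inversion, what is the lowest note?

The seventh of F dominant seventh (F–A–C–Eb) is Eb; that is the bass in third inversion.

Eb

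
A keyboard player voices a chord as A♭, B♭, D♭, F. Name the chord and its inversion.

Bb minor seventh, third inversion

Reducing to letter names: Ab, Bb, Db, F. These stack in thirds as Bb–Db–F–Ab — a Bb minor seventh chord.
With the seventh (Ab) in the bass, the chord is in third inversion (figured bass 4/2).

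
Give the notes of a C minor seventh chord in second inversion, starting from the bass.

The chord tones are C–Eb–G–Bb. With the fifth (G) lowest for second inversion: G, Bb, C, Eb.

G, Bb, C, Eb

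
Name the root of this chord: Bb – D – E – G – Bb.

E

The distinct letter names are Bb, D, E, G. Arranged as a stack of thirds they read E–G–Bb–D, so E is the root (an E half-diminished seventh chord).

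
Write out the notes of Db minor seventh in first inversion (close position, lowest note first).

Fb, Ab, Cb, Db

The chord tones are Db–Fb–Ab–Cb. With the third (Fb) lowest for first inversion: Fb, Ab, Cb, Db.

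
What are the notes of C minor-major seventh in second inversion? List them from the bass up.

G, B, C, Eb

C minor-major seventh is C–Eb–G–B. Second inversion puts the fifth (G) in the bass, with the remaining tones above: G, B, C, Eb.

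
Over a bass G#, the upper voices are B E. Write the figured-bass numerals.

The notes G#, B, E stack in thirds as E–G#–B — an E major triad. The bass G# is the third, so this is first inversion: figured 6.

6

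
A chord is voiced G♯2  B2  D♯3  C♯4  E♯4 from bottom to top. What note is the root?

C#

G#, B, D#, C#, E# are the tones of a C# dominant ninth chord (C#–E#–G#–B–D#), making C# the root.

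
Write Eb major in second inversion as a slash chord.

Second inversion of Eb major has the fifth (Bb) in the bass. As a slash chord: Ebmaj/Bb.

Ebmaj/Bb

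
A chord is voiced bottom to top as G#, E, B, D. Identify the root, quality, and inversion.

E dominant seventh, first inversion

The distinct note names are G#, E, B, D. Stacked in thirds they read E–G#–B–D, which is a dominant seventh chord on E.
G# is the third of E dominant seventh; third in the bass means first inversion (figured bass 6/5).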